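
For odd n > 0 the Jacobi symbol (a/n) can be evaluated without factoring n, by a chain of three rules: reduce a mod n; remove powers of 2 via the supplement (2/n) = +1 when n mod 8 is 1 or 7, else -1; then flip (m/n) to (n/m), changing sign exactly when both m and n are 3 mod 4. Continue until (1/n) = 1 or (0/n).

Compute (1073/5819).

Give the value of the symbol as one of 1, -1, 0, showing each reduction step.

reciprocity: (1073/5819) = +1·(5819/1073) since 1073 mod 4 = 1, 5819 mod 4 = 3; sign now +1
(5819/1073) = (454/1073)   [reduce mod 1073]
454 = 2^1·227; (2/1073) = +1 since 1073 mod 8 = 1, so (454/1073) = (+1)^1·(227/1073); sign now +1
reciprocity: (227/1073) = +1·(1073/227) since 227 mod 4 = 3, 1073 mod 4 = 1; sign now +1
(1073/227) = (165/227)   [reduce mod 227]
reciprocity: (165/227) = +1·(227/165) since 165 mod 4 = 1, 227 mod 4 = 3; sign now +1
(227/165) = (62/165)   [reduce mod 165]
62 = 2^1·31; (2/165) = -1 since 165 mod 8 = 5, so (62/165) = (-1)^1·(31/165); sign now -1
reciprocity: (31/165) = +1·(165/31) since 31 mod 4 = 3, 165 mod 4 = 1; sign now -1
(165/31) = (10/31)   [reduce mod 31]
10 = 2^1·5; (2/31) = +1 since 31 mod 8 = 7, so (10/31) = (+1)^1·(5/31); sign now -1
reciprocity: (5/31) = +1·(31/5) since 5 mod 4 = 1, 31 mod 4 = 3; sign now -1
(31/5) = (1/5)   [reduce mod 5]
(1/5) = 1; final value = sign = -1

-1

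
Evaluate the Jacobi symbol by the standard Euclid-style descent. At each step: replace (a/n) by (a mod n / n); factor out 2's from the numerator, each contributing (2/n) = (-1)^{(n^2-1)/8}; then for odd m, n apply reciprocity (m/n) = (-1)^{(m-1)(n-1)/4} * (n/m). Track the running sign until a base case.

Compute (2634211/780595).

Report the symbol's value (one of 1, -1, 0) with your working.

(2634211/780595): 2634211 mod 780595 = 292426, so (2634211/780595) = (292426/780595)
factor out 2^1: 292426 = 2^1·146213; with 780595 mod 8 = 3, (2/780595) = -1; sign now -1; continue with (146213/780595)
flip (146213/780595) -> (780595/146213): both odd, 146213 mod 4 = 1, 780595 mod 4 = 3, so the flip contributes +1; sign now -1
(780595/146213): 780595 mod 146213 = 49530, so (780595/146213) = (49530/146213)
factor out 2^1: 49530 = 2^1·24765; with 146213 mod 8 = 5, (2/146213) = -1; sign now +1; continue with (24765/146213)
flip (24765/146213) -> (146213/24765): both odd, 24765 mod 4 = 1, 146213 mod 4 = 1, so the flip contributes +1; sign now +1
(146213/24765): 146213 mod 24765 = 22388, so (146213/24765) = (22388/24765)
factor out 2^2: 22388 = 2^2·5597; with 24765 mod 8 = 5, (2/24765) = -1; sign now +1; continue with (5597/24765)
flip (5597/24765) -> (24765/5597): both odd, 5597 mod 4 = 1, 24765 mod 4 = 1, so the flip contributes +1; sign now +1
(24765/5597): 24765 mod 5597 = 2377, so (24765/5597) = (2377/5597)
flip (2377/5597) -> (5597/2377): both odd, 2377 mod 4 = 1, 5597 mod 4 = 1, so the flip contributes +1; sign now +1
(5597/2377): 5597 mod 2377 = 843, so (5597/2377) = (843/2377)
flip (843/2377) -> (2377/843): both odd, 843 mod 4 = 3, 2377 mod 4 = 1, so the flip contributes +1; sign now +1
(2377/843): 2377 mod 843 = 691, so (2377/843) = (691/843)
flip (691/843) -> (843/691): both odd, 691 mod 4 = 3, 843 mod 4 = 3, so the flip contributes -1; sign now -1
(843/691): 843 mod 691 = 152, so (843/691) = (152/691)
factor out 2^3: 152 = 2^3·19; with 691 mod 8 = 3, (2/691) = -1; sign now +1; continue with (19/691)
flip (19/691) -> (691/19): both odd, 19 mod 4 = 3, 691 mod 4 = 3, so the flip contributes -1; sign now -1
(691/19): 691 mod 19 = 7, so (691/19) = (7/19)
flip (7/19) -> (19/7): both odd, 7 mod 4 = 3, 19 mod 4 = 3, so the flip contributes -1; sign now +1
(19/7): 19 mod 7 = 5, so (19/7) = (5/7)
flip (5/7) -> (7/5): both odd, 5 mod 4 = 1, 7 mod 4 = 3, so the flip contributes +1; sign now +1
(7/5): 7 mod 5 = 2, so (7/5) = (2/5)
factor out 2^1: 2 = 2^1·1; with 5 mod 8 = 5, (2/5) = -1; sign now -1; continue with (1/5)
reached (1/5) = 1, so the symbol is -1

-1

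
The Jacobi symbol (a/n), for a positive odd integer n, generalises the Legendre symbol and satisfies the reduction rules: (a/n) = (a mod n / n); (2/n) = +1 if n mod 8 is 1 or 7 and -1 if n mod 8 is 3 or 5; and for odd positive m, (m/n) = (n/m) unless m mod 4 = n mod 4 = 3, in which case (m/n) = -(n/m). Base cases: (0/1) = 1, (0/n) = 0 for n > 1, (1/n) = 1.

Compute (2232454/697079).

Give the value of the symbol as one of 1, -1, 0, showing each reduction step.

1

(2232454/697079) = (141217/697079)   [reduce mod 697079]
reciprocity: (141217/697079) = +1·(697079/141217) since 141217 mod 4 = 1, 697079 mod 4 = 3; sign now +1
(697079/141217) = (132211/141217)   [reduce mod 141217]
reciprocity: (132211/141217) = +1·(141217/132211) since 132211 mod 4 = 3, 141217 mod 4 = 1; sign now +1
(141217/132211) = (9006/132211)   [reduce mod 132211]
9006 = 2^1·4503; (2/132211) = -1 since 132211 mod 8 = 3, so (9006/132211) = (-1)^1·(4503/132211); sign now -1
reciprocity: (4503/132211) = -1·(132211/4503) since 4503 mod 4 = 3, 132211 mod 4 = 3; sign now +1
(132211/4503) = (1624/4503)   [reduce mod 4503]
1624 = 2^3·203; (2/4503) = +1 since 4503 mod 8 = 7, so (1624/4503) = (+1)^3·(203/4503); sign now +1
reciprocity: (203/4503) = -1·(4503/203) since 203 mod 4 = 3, 4503 mod 4 = 3; sign now -1
(4503/203) = (37/203)   [reduce mod 203]
reciprocity: (37/203) = +1·(203/37) since 37 mod 4 = 1, 203 mod 4 = 3; sign now -1
(203/37) = (18/37)   [reduce mod 37]
18 = 2^1·9; (2/37) = -1 since 37 mod 8 = 5, so (18/37) = (-1)^1·(9/37); sign now +1
reciprocity: (9/37) = +1·(37/9) since 9 mod 4 = 1, 37 mod 4 = 1; sign now +1
(37/9) = (1/9)   [reduce mod 9]
(1/9) = 1; final value = sign = +1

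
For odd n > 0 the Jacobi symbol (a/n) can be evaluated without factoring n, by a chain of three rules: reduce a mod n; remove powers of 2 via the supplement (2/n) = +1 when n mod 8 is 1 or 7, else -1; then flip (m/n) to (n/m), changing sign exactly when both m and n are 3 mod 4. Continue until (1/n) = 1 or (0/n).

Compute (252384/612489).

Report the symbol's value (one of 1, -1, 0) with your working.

factor out 2^5: 252384 = 2^5·7887; with 612489 mod 8 = 1, (2/612489) = +1; sign now +1; continue with (7887/612489)
flip (7887/612489) -> (612489/7887): both odd, 7887 mod 4 = 3, 612489 mod 4 = 1, so the flip contributes +1; sign now +1
(612489/7887): 612489 mod 7887 = 5190, so (612489/7887) = (5190/7887)
factor out 2^1: 5190 = 2^1·2595; with 7887 mod 8 = 7, (2/7887) = +1; sign now +1; continue with (2595/7887)
flip (2595/7887) -> (7887/2595): both odd, 2595 mod 4 = 3, 7887 mod 4 = 3, so the flip contributes -1; sign now -1
(7887/2595): 7887 mod 2595 = 102, so (7887/2595) = (102/2595)
factor out 2^1: 102 = 2^1·51; with 2595 mod 8 = 3, (2/2595) = -1; sign now +1; continue with (51/2595)
flip (51/2595) -> (2595/51): both odd, 51 mod 4 = 3, 2595 mod 4 = 3, so the flip contributes -1; sign now -1
(2595/51): 2595 mod 51 = 45, so (2595/51) = (45/51)
flip (45/51) -> (51/45): both odd, 45 mod 4 = 1, 51 mod 4 = 3, so the flip contributes +1; sign now -1
(51/45): 51 mod 45 = 6, so (51/45) = (6/45)
factor out 2^1: 6 = 2^1·3; with 45 mod 8 = 5, (2/45) = -1; sign now +1; continue with (3/45)
flip (3/45) -> (45/3): both odd, 3 mod 4 = 3, 45 mod 4 = 1, so the flip contributes +1; sign now +1
(45/3): 45 mod 3 = 0, so (45/3) = (0/3)
reached (0/3); gcd(a, n) > 1, so (0/3) = 0 and the symbol is 0

0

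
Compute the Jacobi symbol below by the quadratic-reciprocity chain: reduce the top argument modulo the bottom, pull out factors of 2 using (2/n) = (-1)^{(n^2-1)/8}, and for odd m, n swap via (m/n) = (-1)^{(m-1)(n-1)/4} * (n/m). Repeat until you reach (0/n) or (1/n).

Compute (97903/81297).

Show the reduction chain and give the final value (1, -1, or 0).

-1

(97903/81297) = (16606/81297)   [reduce mod 81297]
16606 = 2^1·8303; (2/81297) = +1 since 81297 mod 8 = 1, so (16606/81297) = (+1)^1·(8303/81297); sign now +1
reciprocity: (8303/81297) = +1·(81297/8303) since 8303 mod 4 = 3, 81297 mod 4 = 1; sign now +1
(81297/8303) = (6570/8303)   [reduce mod 8303]
6570 = 2^1·3285; (2/8303) = +1 since 8303 mod 8 = 7, so (6570/8303) = (+1)^1·(3285/8303); sign now +1
reciprocity: (3285/8303) = +1·(8303/3285) since 3285 mod 4 = 1, 8303 mod 4 = 3; sign now +1
(8303/3285) = (1733/3285)   [reduce mod 3285]
reciprocity: (1733/3285) = +1·(3285/1733) since 1733 mod 4 = 1, 3285 mod 4 = 1; sign now +1
(3285/1733) = (1552/1733)   [reduce mod 1733]
1552 = 2^4·97; (2/1733) = -1 since 1733 mod 8 = 5, so (1552/1733) = (-1)^4·(97/1733); sign now +1
reciprocity: (97/1733) = +1·(1733/97) since 97 mod 4 = 1, 1733 mod 4 = 1; sign now +1
(1733/97) = (84/97)   [reduce mod 97]
84 = 2^2·21; (2/97) = +1 since 97 mod 8 = 1, so (84/97) = (+1)^2·(21/97); sign now +1
reciprocity: (21/97) = +1·(97/21) since 21 mod 4 = 1, 97 mod 4 = 1; sign now +1
(97/21) = (13/21)   [reduce mod 21]
reciprocity: (13/21) = +1·(21/13) since 13 mod 4 = 1, 21 mod 4 = 1; sign now +1
(21/13) = (8/13)   [reduce mod 13]
8 = 2^3·1; (2/13) = -1 since 13 mod 8 = 5, so (8/13) = (-1)^3·(1/13); sign now -1
(1/13) = 1; final value = sign = -1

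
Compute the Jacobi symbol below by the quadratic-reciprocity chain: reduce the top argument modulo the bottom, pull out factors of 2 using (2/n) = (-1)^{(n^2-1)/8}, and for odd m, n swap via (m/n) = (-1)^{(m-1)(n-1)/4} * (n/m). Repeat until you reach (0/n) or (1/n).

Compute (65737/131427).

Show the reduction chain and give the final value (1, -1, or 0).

reciprocity: (65737/131427) = +1·(131427/65737) since 65737 mod 4 = 1, 131427 mod 4 = 3; sign now +1
(131427/65737) = (65690/65737)   [reduce mod 65737]
65690 = 2^1·32845; (2/65737) = +1 since 65737 mod 8 = 1, so (65690/65737) = (+1)^1·(32845/65737); sign now +1
reciprocity: (32845/65737) = +1·(65737/32845) since 32845 mod 4 = 1, 65737 mod 4 = 1; sign now +1
(65737/32845) = (47/32845)   [reduce mod 32845]
reciprocity: (47/32845) = +1·(32845/47) since 47 mod 4 = 3, 32845 mod 4 = 1; sign now +1
(32845/47) = (39/47)   [reduce mod 47]
reciprocity: (39/47) = -1·(47/39) since 39 mod 4 = 3, 47 mod 4 = 3; sign now -1
(47/39) = (8/39)   [reduce mod 39]
8 = 2^3·1; (2/39) = +1 since 39 mod 8 = 7, so (8/39) = (+1)^3·(1/39); sign now -1
(1/39) = 1; final value = sign = -1

-1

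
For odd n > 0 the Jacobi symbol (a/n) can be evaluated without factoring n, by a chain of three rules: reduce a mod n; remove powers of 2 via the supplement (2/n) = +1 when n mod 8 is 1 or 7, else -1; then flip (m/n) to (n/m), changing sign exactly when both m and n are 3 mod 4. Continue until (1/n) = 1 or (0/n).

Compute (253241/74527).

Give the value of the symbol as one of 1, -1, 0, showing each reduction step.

1

(253241/74527) = (29660/74527)   [reduce mod 74527]
29660 = 2^2·7415; (2/74527) = +1 since 74527 mod 8 = 7, so (29660/74527) = (+1)^2·(7415/74527); sign now +1
reciprocity: (7415/74527) = -1·(74527/7415) since 7415 mod 4 = 3, 74527 mod 4 = 3; sign now -1
(74527/7415) = (377/7415)   [reduce mod 7415]
reciprocity: (377/7415) = +1·(7415/377) since 377 mod 4 = 1, 7415 mod 4 = 3; sign now -1
(7415/377) = (252/377)   [reduce mod 377]
252 = 2^2·63; (2/377) = +1 since 377 mod 8 = 1, so (252/377) = (+1)^2·(63/377); sign now -1
reciprocity: (63/377) = +1·(377/63) since 63 mod 4 = 3, 377 mod 4 = 1; sign now -1
(377/63) = (62/63)   [reduce mod 63]
62 = 2^1·31; (2/63) = +1 since 63 mod 8 = 7, so (62/63) = (+1)^1·(31/63); sign now -1
reciprocity: (31/63) = -1·(63/31) since 31 mod 4 = 3, 63 mod 4 = 3; sign now +1
(63/31) = (1/31)   [reduce mod 31]
(1/31) = 1; final value = sign = +1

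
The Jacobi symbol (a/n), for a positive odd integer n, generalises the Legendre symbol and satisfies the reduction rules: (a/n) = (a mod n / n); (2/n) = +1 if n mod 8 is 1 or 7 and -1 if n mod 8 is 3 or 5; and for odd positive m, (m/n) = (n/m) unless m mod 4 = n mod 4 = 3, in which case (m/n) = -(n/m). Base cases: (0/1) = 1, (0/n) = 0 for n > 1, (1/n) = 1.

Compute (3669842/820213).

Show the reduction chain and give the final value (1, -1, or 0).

(3669842/820213) = (388990/820213)   [reduce mod 820213]
388990 = 2^1·194495; (2/820213) = -1 since 820213 mod 8 = 5, so (388990/820213) = (-1)^1·(194495/820213); sign now -1
reciprocity: (194495/820213) = +1·(820213/194495) since 194495 mod 4 = 3, 820213 mod 4 = 1; sign now -1
(820213/194495) = (42233/194495)   [reduce mod 194495]
reciprocity: (42233/194495) = +1·(194495/42233) since 42233 mod 4 = 1, 194495 mod 4 = 3; sign now -1
(194495/42233) = (25563/42233)   [reduce mod 42233]
reciprocity: (25563/42233) = +1·(42233/25563) since 25563 mod 4 = 3, 42233 mod 4 = 1; sign now -1
(42233/25563) = (16670/25563)   [reduce mod 25563]
16670 = 2^1·8335; (2/25563) = -1 since 25563 mod 8 = 3, so (16670/25563) = (-1)^1·(8335/25563); sign now +1
reciprocity: (8335/25563) = -1·(25563/8335) since 8335 mod 4 = 3, 25563 mod 4 = 3; sign now -1
(25563/8335) = (558/8335)   [reduce mod 8335]
558 = 2^1·279; (2/8335) = +1 since 8335 mod 8 = 7, so (558/8335) = (+1)^1·(279/8335); sign now -1
reciprocity: (279/8335) = -1·(8335/279) since 279 mod 4 = 3, 8335 mod 4 = 3; sign now +1
(8335/279) = (244/279)   [reduce mod 279]
244 = 2^2·61; (2/279) = +1 since 279 mod 8 = 7, so (244/279) = (+1)^2·(61/279); sign now +1
reciprocity: (61/279) = +1·(279/61) since 61 mod 4 = 1, 279 mod 4 = 3; sign now +1
(279/61) = (35/61)   [reduce mod 61]
reciprocity: (35/61) = +1·(61/35) since 35 mod 4 = 3, 61 mod 4 = 1; sign now +1
(61/35) = (26/35)   [reduce mod 35]
26 = 2^1·13; (2/35) = -1 since 35 mod 8 = 3, so (26/35) = (-1)^1·(13/35); sign now -1
reciprocity: (13/35) = +1·(35/13) since 13 mod 4 = 1, 35 mod 4 = 3; sign now -1
(35/13) = (9/13)   [reduce mod 13]
reciprocity: (9/13) = +1·(13/9) since 9 mod 4 = 1, 13 mod 4 = 1; sign now -1
(13/9) = (4/9)   [reduce mod 9]
4 = 2^2·1; (2/9) = +1 since 9 mod 8 = 1, so (4/9) = (+1)^2·(1/9); sign now -1
(1/9) = 1; final value = sign = -1

-1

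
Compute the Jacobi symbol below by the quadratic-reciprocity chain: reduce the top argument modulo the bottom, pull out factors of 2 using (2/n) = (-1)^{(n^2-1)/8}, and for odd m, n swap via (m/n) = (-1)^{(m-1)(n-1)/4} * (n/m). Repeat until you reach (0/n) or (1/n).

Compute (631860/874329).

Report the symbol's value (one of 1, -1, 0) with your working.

factor out 2^2: 631860 = 2^2·157965; with 874329 mod 8 = 1, (2/874329) = +1; sign now +1; continue with (157965/874329)
flip (157965/874329) -> (874329/157965): both odd, 157965 mod 4 = 1, 874329 mod 4 = 1, so the flip contributes +1; sign now +1
(874329/157965): 874329 mod 157965 = 84504, so (874329/157965) = (84504/157965)
factor out 2^3: 84504 = 2^3·10563; with 157965 mod 8 = 5, (2/157965) = -1; sign now -1; continue with (10563/157965)
flip (10563/157965) -> (157965/10563): both odd, 10563 mod 4 = 3, 157965 mod 4 = 1, so the flip contributes +1; sign now -1
(157965/10563): 157965 mod 10563 = 10083, so (157965/10563) = (10083/10563)
flip (10083/10563) -> (10563/10083): both odd, 10083 mod 4 = 3, 10563 mod 4 = 3, so the flip contributes -1; sign now +1
(10563/10083): 10563 mod 10083 = 480, so (10563/10083) = (480/10083)
factor out 2^5: 480 = 2^5·15; with 10083 mod 8 = 3, (2/10083) = -1; sign now -1; continue with (15/10083)
flip (15/10083) -> (10083/15): both odd, 15 mod 4 = 3, 10083 mod 4 = 3, so the flip contributes -1; sign now +1
(10083/15): 10083 mod 15 = 3, so (10083/15) = (3/15)
flip (3/15) -> (15/3): both odd, 3 mod 4 = 3, 15 mod 4 = 3, so the flip contributes -1; sign now -1
(15/3): 15 mod 3 = 0, so (15/3) = (0/3)
reached (0/3); gcd(a, n) > 1, so (0/3) = 0 and the symbol is 0

0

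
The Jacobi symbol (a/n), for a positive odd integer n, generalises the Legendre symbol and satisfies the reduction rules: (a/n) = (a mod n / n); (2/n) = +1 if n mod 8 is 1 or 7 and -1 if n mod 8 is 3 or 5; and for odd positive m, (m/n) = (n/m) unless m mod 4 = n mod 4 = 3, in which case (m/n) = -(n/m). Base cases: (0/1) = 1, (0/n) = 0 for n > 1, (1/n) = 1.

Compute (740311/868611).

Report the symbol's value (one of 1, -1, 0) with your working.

-1

flip (740311/868611) -> (868611/740311): both odd, 740311 mod 4 = 3, 868611 mod 4 = 3, so the flip contributes -1; sign now -1
(868611/740311): 868611 mod 740311 = 128300, so (868611/740311) = (128300/740311)
factor out 2^2: 128300 = 2^2·32075; with 740311 mod 8 = 7, (2/740311) = +1; sign now -1; continue with (32075/740311)
flip (32075/740311) -> (740311/32075): both odd, 32075 mod 4 = 3, 740311 mod 4 = 3, so the flip contributes -1; sign now +1
(740311/32075): 740311 mod 32075 = 2586, so (740311/32075) = (2586/32075)
factor out 2^1: 2586 = 2^1·1293; with 32075 mod 8 = 3, (2/32075) = -1; sign now -1; continue with (1293/32075)
flip (1293/32075) -> (32075/1293): both odd, 1293 mod 4 = 1, 32075 mod 4 = 3, so the flip contributes +1; sign now -1
(32075/1293): 32075 mod 1293 = 1043, so (32075/1293) = (1043/1293)
flip (1043/1293) -> (1293/1043): both odd, 1043 mod 4 = 3, 1293 mod 4 = 1, so the flip contributes +1; sign now -1
(1293/1043): 1293 mod 1043 = 250, so (1293/1043) = (250/1043)
factor out 2^1: 250 = 2^1·125; with 1043 mod 8 = 3, (2/1043) = -1; sign now +1; continue with (125/1043)
flip (125/1043) -> (1043/125): both odd, 125 mod 4 = 1, 1043 mod 4 = 3, so the flip contributes +1; sign now +1
(1043/125): 1043 mod 125 = 43, so (1043/125) = (43/125)
flip (43/125) -> (125/43): both odd, 43 mod 4 = 3, 125 mod 4 = 1, so the flip contributes +1; sign now +1
(125/43): 125 mod 43 = 39, so (125/43) = (39/43)
flip (39/43) -> (43/39): both odd, 39 mod 4 = 3, 43 mod 4 = 3, so the flip contributes -1; sign now -1
(43/39): 43 mod 39 = 4, so (43/39) = (4/39)
factor out 2^2: 4 = 2^2·1; with 39 mod 8 = 7, (2/39) = +1; sign now -1; continue with (1/39)
reached (1/39) = 1, so the symbol is -1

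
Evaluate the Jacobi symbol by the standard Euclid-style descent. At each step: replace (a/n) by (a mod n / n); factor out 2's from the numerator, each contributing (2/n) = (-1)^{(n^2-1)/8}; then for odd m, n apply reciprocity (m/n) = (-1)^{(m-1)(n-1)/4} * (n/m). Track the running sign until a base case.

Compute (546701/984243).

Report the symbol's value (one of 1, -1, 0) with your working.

reciprocity: (546701/984243) = +1·(984243/546701) since 546701 mod 4 = 1, 984243 mod 4 = 3; sign now +1
(984243/546701) = (437542/546701)   [reduce mod 546701]
437542 = 2^1·218771; (2/546701) = -1 since 546701 mod 8 = 5, so (437542/546701) = (-1)^1·(218771/546701); sign now -1
reciprocity: (218771/546701) = +1·(546701/218771) since 218771 mod 4 = 3, 546701 mod 4 = 1; sign now -1
(546701/218771) = (109159/218771)   [reduce mod 218771]
reciprocity: (109159/218771) = -1·(218771/109159) since 109159 mod 4 = 3, 218771 mod 4 = 3; sign now +1
(218771/109159) = (453/109159)   [reduce mod 109159]
reciprocity: (453/109159) = +1·(109159/453) since 453 mod 4 = 1, 109159 mod 4 = 3; sign now +1
(109159/453) = (439/453)   [reduce mod 453]
reciprocity: (439/453) = +1·(453/439) since 439 mod 4 = 3, 453 mod 4 = 1; sign now +1
(453/439) = (14/439)   [reduce mod 439]
14 = 2^1·7; (2/439) = +1 since 439 mod 8 = 7, so (14/439) = (+1)^1·(7/439); sign now +1
reciprocity: (7/439) = -1·(439/7) since 7 mod 4 = 3, 439 mod 4 = 3; sign now -1
(439/7) = (5/7)   [reduce mod 7]
reciprocity: (5/7) = +1·(7/5) since 5 mod 4 = 1, 7 mod 4 = 3; sign now -1
(7/5) = (2/5)   [reduce mod 5]
2 = 2^1·1; (2/5) = -1 since 5 mod 8 = 5, so (2/5) = (-1)^1·(1/5); sign now +1
(1/5) = 1; final value = sign = +1

1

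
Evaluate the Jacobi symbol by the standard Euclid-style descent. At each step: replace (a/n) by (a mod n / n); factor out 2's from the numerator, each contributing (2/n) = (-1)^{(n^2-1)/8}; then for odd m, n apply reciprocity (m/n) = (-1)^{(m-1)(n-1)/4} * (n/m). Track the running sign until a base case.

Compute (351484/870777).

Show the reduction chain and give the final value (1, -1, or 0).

-1

351484 = 2^2·87871; (2/870777) = +1 since 870777 mod 8 = 1, so (351484/870777) = (+1)^2·(87871/870777); sign now +1
reciprocity: (87871/870777) = +1·(870777/87871) since 87871 mod 4 = 3, 870777 mod 4 = 1; sign now +1
(870777/87871) = (79938/87871)   [reduce mod 87871]
79938 = 2^1·39969; (2/87871) = +1 since 87871 mod 8 = 7, so (79938/87871) = (+1)^1·(39969/87871); sign now +1
reciprocity: (39969/87871) = +1·(87871/39969) since 39969 mod 4 = 1, 87871 mod 4 = 3; sign now +1
(87871/39969) = (7933/39969)   [reduce mod 39969]
reciprocity: (7933/39969) = +1·(39969/7933) since 7933 mod 4 = 1, 39969 mod 4 = 1; sign now +1
(39969/7933) = (304/7933)   [reduce mod 7933]
304 = 2^4·19; (2/7933) = -1 since 7933 mod 8 = 5, so (304/7933) = (-1)^4·(19/7933); sign now +1
reciprocity: (19/7933) = +1·(7933/19) since 19 mod 4 = 3, 7933 mod 4 = 1; sign now +1
(7933/19) = (10/19)   [reduce mod 19]
10 = 2^1·5; (2/19) = -1 since 19 mod 8 = 3, so (10/19) = (-1)^1·(5/19); sign now -1
reciprocity: (5/19) = +1·(19/5) since 5 mod 4 = 1, 19 mod 4 = 3; sign now -1
(19/5) = (4/5)   [reduce mod 5]
4 = 2^2·1; (2/5) = -1 since 5 mod 8 = 5, so (4/5) = (-1)^2·(1/5); sign now -1
(1/5) = 1; final value = sign = -1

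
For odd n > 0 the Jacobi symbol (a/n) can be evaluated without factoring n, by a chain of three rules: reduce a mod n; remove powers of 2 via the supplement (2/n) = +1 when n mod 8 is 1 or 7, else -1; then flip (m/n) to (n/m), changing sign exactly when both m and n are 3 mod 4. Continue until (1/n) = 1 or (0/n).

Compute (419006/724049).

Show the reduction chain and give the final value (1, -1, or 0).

419006 = 2^1·209503; (2/724049) = +1 since 724049 mod 8 = 1, so (419006/724049) = (+1)^1·(209503/724049); sign now +1
reciprocity: (209503/724049) = +1·(724049/209503) since 209503 mod 4 = 3, 724049 mod 4 = 1; sign now +1
(724049/209503) = (95540/209503)   [reduce mod 209503]
95540 = 2^2·23885; (2/209503) = +1 since 209503 mod 8 = 7, so (95540/209503) = (+1)^2·(23885/209503); sign now +1
reciprocity: (23885/209503) = +1·(209503/23885) since 23885 mod 4 = 1, 209503 mod 4 = 3; sign now +1
(209503/23885) = (18423/23885)   [reduce mod 23885]
reciprocity: (18423/23885) = +1·(23885/18423) since 18423 mod 4 = 3, 23885 mod 4 = 1; sign now +1
(23885/18423) = (5462/18423)   [reduce mod 18423]
5462 = 2^1·2731; (2/18423) = +1 since 18423 mod 8 = 7, so (5462/18423) = (+1)^1·(2731/18423); sign now +1
reciprocity: (2731/18423) = -1·(18423/2731) since 2731 mod 4 = 3, 18423 mod 4 = 3; sign now -1
(18423/2731) = (2037/2731)   [reduce mod 2731]
reciprocity: (2037/2731) = +1·(2731/2037) since 2037 mod 4 = 1, 2731 mod 4 = 3; sign now -1
(2731/2037) = (694/2037)   [reduce mod 2037]
694 = 2^1·347; (2/2037) = -1 since 2037 mod 8 = 5, so (694/2037) = (-1)^1·(347/2037); sign now +1
reciprocity: (347/2037) = +1·(2037/347) since 347 mod 4 = 3, 2037 mod 4 = 1; sign now +1
(2037/347) = (302/347)   [reduce mod 347]
302 = 2^1·151; (2/347) = -1 since 347 mod 8 = 3, so (302/347) = (-1)^1·(151/347); sign now -1
reciprocity: (151/347) = -1·(347/151) since 151 mod 4 = 3, 347 mod 4 = 3; sign now +1
(347/151) = (45/151)   [reduce mod 151]
reciprocity: (45/151) = +1·(151/45) since 45 mod 4 = 1, 151 mod 4 = 3; sign now +1
(151/45) = (16/45)   [reduce mod 45]
16 = 2^4·1; (2/45) = -1 since 45 mod 8 = 5, so (16/45) = (-1)^4·(1/45); sign now +1
(1/45) = 1; final value = sign = +1

1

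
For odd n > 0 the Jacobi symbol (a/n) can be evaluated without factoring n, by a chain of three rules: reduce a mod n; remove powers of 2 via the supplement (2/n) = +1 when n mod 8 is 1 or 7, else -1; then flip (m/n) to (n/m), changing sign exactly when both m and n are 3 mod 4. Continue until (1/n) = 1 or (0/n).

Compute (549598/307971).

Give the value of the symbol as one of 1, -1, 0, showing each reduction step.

1

(549598/307971): 549598 mod 307971 = 241627, so (549598/307971) = (241627/307971)
flip (241627/307971) -> (307971/241627): both odd, 241627 mod 4 = 3, 307971 mod 4 = 3, so the flip contributes -1; sign now -1
(307971/241627): 307971 mod 241627 = 66344, so (307971/241627) = (66344/241627)
factor out 2^3: 66344 = 2^3·8293; with 241627 mod 8 = 3, (2/241627) = -1; sign now +1; continue with (8293/241627)
flip (8293/241627) -> (241627/8293): both odd, 8293 mod 4 = 1, 241627 mod 4 = 3, so the flip contributes +1; sign now +1
(241627/8293): 241627 mod 8293 = 1130, so (241627/8293) = (1130/8293)
factor out 2^1: 1130 = 2^1·565; with 8293 mod 8 = 5, (2/8293) = -1; sign now -1; continue with (565/8293)
flip (565/8293) -> (8293/565): both odd, 565 mod 4 = 1, 8293 mod 4 = 1, so the flip contributes +1; sign now -1
(8293/565): 8293 mod 565 = 383, so (8293/565) = (383/565)
flip (383/565) -> (565/383): both odd, 383 mod 4 = 3, 565 mod 4 = 1, so the flip contributes +1; sign now -1
(565/383): 565 mod 383 = 182, so (565/383) = (182/383)
factor out 2^1: 182 = 2^1·91; with 383 mod 8 = 7, (2/383) = +1; sign now -1; continue with (91/383)
flip (91/383) -> (383/91): both odd, 91 mod 4 = 3, 383 mod 4 = 3, so the flip contributes -1; sign now +1
(383/91): 383 mod 91 = 19, so (383/91) = (19/91)
flip (19/91) -> (91/19): both odd, 19 mod 4 = 3, 91 mod 4 = 3, so the flip contributes -1; sign now -1
(91/19): 91 mod 19 = 15, so (91/19) = (15/19)
flip (15/19) -> (19/15): both odd, 15 mod 4 = 3, 19 mod 4 = 3, so the flip contributes -1; sign now +1
(19/15): 19 mod 15 = 4, so (19/15) = (4/15)
factor out 2^2: 4 = 2^2·1; with 15 mod 8 = 7, (2/15) = +1; sign now +1; continue with (1/15)
reached (1/15) = 1, so the symbol is +1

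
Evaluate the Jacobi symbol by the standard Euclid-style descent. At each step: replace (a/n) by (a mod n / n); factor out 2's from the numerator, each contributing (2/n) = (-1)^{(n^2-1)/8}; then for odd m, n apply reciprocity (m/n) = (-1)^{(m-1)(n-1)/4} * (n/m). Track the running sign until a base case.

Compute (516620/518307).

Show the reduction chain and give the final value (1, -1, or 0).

1

factor out 2^2: 516620 = 2^2·129155; with 518307 mod 8 = 3, (2/518307) = -1; sign now +1; continue with (129155/518307)
flip (129155/518307) -> (518307/129155): both odd, 129155 mod 4 = 3, 518307 mod 4 = 3, so the flip contributes -1; sign now -1
(518307/129155): 518307 mod 129155 = 1687, so (518307/129155) = (1687/129155)
flip (1687/129155) -> (129155/1687): both odd, 1687 mod 4 = 3, 129155 mod 4 = 3, so the flip contributes -1; sign now +1
(129155/1687): 129155 mod 1687 = 943, so (129155/1687) = (943/1687)
flip (943/1687) -> (1687/943): both odd, 943 mod 4 = 3, 1687 mod 4 = 3, so the flip contributes -1; sign now -1
(1687/943): 1687 mod 943 = 744, so (1687/943) = (744/943)
factor out 2^3: 744 = 2^3·93; with 943 mod 8 = 7, (2/943) = +1; sign now -1; continue with (93/943)
flip (93/943) -> (943/93): both odd, 93 mod 4 = 1, 943 mod 4 = 3, so the flip contributes +1; sign now -1
(943/93): 943 mod 93 = 13, so (943/93) = (13/93)
flip (13/93) -> (93/13): both odd, 13 mod 4 = 1, 93 mod 4 = 1, so the flip contributes +1; sign now -1
(93/13): 93 mod 13 = 2, so (93/13) = (2/13)
factor out 2^1: 2 = 2^1·1; with 13 mod 8 = 5, (2/13) = -1; sign now +1; continue with (1/13)
reached (1/13) = 1, so the symbol is +1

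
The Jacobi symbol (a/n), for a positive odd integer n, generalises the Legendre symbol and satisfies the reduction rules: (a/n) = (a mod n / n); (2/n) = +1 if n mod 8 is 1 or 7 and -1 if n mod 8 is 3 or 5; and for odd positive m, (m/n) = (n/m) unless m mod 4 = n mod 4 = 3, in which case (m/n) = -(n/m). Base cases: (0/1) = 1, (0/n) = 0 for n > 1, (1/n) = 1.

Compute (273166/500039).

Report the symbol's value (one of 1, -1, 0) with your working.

273166 = 2^1·136583; (2/500039) = +1 since 500039 mod 8 = 7, so (273166/500039) = (+1)^1·(136583/500039); sign now +1
reciprocity: (136583/500039) = -1·(500039/136583) since 136583 mod 4 = 3, 500039 mod 4 = 3; sign now -1
(500039/136583) = (90290/136583)   [reduce mod 136583]
90290 = 2^1·45145; (2/136583) = +1 since 136583 mod 8 = 7, so (90290/136583) = (+1)^1·(45145/136583); sign now -1
reciprocity: (45145/136583) = +1·(136583/45145) since 45145 mod 4 = 1, 136583 mod 4 = 3; sign now -1
(136583/45145) = (1148/45145)   [reduce mod 45145]
1148 = 2^2·287; (2/45145) = +1 since 45145 mod 8 = 1, so (1148/45145) = (+1)^2·(287/45145); sign now -1
reciprocity: (287/45145) = +1·(45145/287) since 287 mod 4 = 3, 45145 mod 4 = 1; sign now -1
(45145/287) = (86/287)   [reduce mod 287]
86 = 2^1·43; (2/287) = +1 since 287 mod 8 = 7, so (86/287) = (+1)^1·(43/287); sign now -1
reciprocity: (43/287) = -1·(287/43) since 43 mod 4 = 3, 287 mod 4 = 3; sign now +1
(287/43) = (29/43)   [reduce mod 43]
reciprocity: (29/43) = +1·(43/29) since 29 mod 4 = 1, 43 mod 4 = 3; sign now +1
(43/29) = (14/29)   [reduce mod 29]
14 = 2^1·7; (2/29) = -1 since 29 mod 8 = 5, so (14/29) = (-1)^1·(7/29); sign now -1
reciprocity: (7/29) = +1·(29/7) since 7 mod 4 = 3, 29 mod 4 = 1; sign now -1
(29/7) = (1/7)   [reduce mod 7]
(1/7) = 1; final value = sign = -1

-1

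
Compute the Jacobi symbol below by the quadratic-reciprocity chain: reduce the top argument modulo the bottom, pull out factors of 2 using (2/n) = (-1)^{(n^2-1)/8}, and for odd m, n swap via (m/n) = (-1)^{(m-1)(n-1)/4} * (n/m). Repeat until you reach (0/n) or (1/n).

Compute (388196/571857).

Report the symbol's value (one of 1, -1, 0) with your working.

1

388196 = 2^2·97049; (2/571857) = +1 since 571857 mod 8 = 1, so (388196/571857) = (+1)^2·(97049/571857); sign now +1
reciprocity: (97049/571857) = +1·(571857/97049) since 97049 mod 4 = 1, 571857 mod 4 = 1; sign now +1
(571857/97049) = (86612/97049)   [reduce mod 97049]
86612 = 2^2·21653; (2/97049) = +1 since 97049 mod 8 = 1, so (86612/97049) = (+1)^2·(21653/97049); sign now +1
reciprocity: (21653/97049) = +1·(97049/21653) since 21653 mod 4 = 1, 97049 mod 4 = 1; sign now +1
(97049/21653) = (10437/21653)   [reduce mod 21653]
reciprocity: (10437/21653) = +1·(21653/10437) since 10437 mod 4 = 1, 21653 mod 4 = 1; sign now +1
(21653/10437) = (779/10437)   [reduce mod 10437]
reciprocity: (779/10437) = +1·(10437/779) since 779 mod 4 = 3, 10437 mod 4 = 1; sign now +1
(10437/779) = (310/779)   [reduce mod 779]
310 = 2^1·155; (2/779) = -1 since 779 mod 8 = 3, so (310/779) = (-1)^1·(155/779); sign now -1
reciprocity: (155/779) = -1·(779/155) since 155 mod 4 = 3, 779 mod 4 = 3; sign now +1
(779/155) = (4/155)   [reduce mod 155]
4 = 2^2·1; (2/155) = -1 since 155 mod 8 = 3, so (4/155) = (-1)^2·(1/155); sign now +1
(1/155) = 1; final value = sign = +1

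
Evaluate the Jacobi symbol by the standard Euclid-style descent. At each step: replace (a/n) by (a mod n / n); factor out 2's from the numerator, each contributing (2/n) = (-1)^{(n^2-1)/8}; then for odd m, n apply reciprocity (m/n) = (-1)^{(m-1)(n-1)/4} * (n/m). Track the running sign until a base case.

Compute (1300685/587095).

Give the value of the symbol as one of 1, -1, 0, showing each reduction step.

0

(1300685/587095) = (126495/587095)   [reduce mod 587095]
reciprocity: (126495/587095) = -1·(587095/126495) since 126495 mod 4 = 3, 587095 mod 4 = 3; sign now -1
(587095/126495) = (81115/126495)   [reduce mod 126495]
reciprocity: (81115/126495) = -1·(126495/81115) since 81115 mod 4 = 3, 126495 mod 4 = 3; sign now +1
(126495/81115) = (45380/81115)   [reduce mod 81115]
45380 = 2^2·11345; (2/81115) = -1 since 81115 mod 8 = 3, so (45380/81115) = (-1)^2·(11345/81115); sign now +1
reciprocity: (11345/81115) = +1·(81115/11345) since 11345 mod 4 = 1, 81115 mod 4 = 3; sign now +1
(81115/11345) = (1700/11345)   [reduce mod 11345]
1700 = 2^2·425; (2/11345) = +1 since 11345 mod 8 = 1, so (1700/11345) = (+1)^2·(425/11345); sign now +1
reciprocity: (425/11345) = +1·(11345/425) since 425 mod 4 = 1, 11345 mod 4 = 1; sign now +1
(11345/425) = (295/425)   [reduce mod 425]
reciprocity: (295/425) = +1·(425/295) since 295 mod 4 = 3, 425 mod 4 = 1; sign now +1
(425/295) = (130/295)   [reduce mod 295]
130 = 2^1·65; (2/295) = +1 since 295 mod 8 = 7, so (130/295) = (+1)^1·(65/295); sign now +1
reciprocity: (65/295) = +1·(295/65) since 65 mod 4 = 1, 295 mod 4 = 3; sign now +1
(295/65) = (35/65)   [reduce mod 65]
reciprocity: (35/65) = +1·(65/35) since 35 mod 4 = 3, 65 mod 4 = 1; sign now +1
(65/35) = (30/35)   [reduce mod 35]
30 = 2^1·15; (2/35) = -1 since 35 mod 8 = 3, so (30/35) = (-1)^1·(15/35); sign now -1
reciprocity: (15/35) = -1·(35/15) since 15 mod 4 = 3, 35 mod 4 = 3; sign now +1
(35/15) = (5/15)   [reduce mod 15]
reciprocity: (5/15) = +1·(15/5) since 5 mod 4 = 1, 15 mod 4 = 3; sign now +1
(15/5) = (0/5)   [reduce mod 5]
(0/5) = 0   [gcd(a, n) > 1]; final value = 0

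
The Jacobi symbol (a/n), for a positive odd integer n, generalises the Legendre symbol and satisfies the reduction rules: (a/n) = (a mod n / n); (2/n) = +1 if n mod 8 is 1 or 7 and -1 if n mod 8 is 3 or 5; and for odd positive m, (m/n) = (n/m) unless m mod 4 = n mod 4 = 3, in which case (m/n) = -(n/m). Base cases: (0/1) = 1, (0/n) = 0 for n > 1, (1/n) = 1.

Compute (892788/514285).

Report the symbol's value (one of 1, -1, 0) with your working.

-1

(892788/514285) = (378503/514285)   [reduce mod 514285]
reciprocity: (378503/514285) = +1·(514285/378503) since 378503 mod 4 = 3, 514285 mod 4 = 1; sign now +1
(514285/378503) = (135782/378503)   [reduce mod 378503]
135782 = 2^1·67891; (2/378503) = +1 since 378503 mod 8 = 7, so (135782/378503) = (+1)^1·(67891/378503); sign now +1
reciprocity: (67891/378503) = -1·(378503/67891) since 67891 mod 4 = 3, 378503 mod 4 = 3; sign now -1
(378503/67891) = (39048/67891)   [reduce mod 67891]
39048 = 2^3·4881; (2/67891) = -1 since 67891 mod 8 = 3, so (39048/67891) = (-1)^3·(4881/67891); sign now +1
reciprocity: (4881/67891) = +1·(67891/4881) since 4881 mod 4 = 1, 67891 mod 4 = 3; sign now +1
(67891/4881) = (4438/4881)   [reduce mod 4881]
4438 = 2^1·2219; (2/4881) = +1 since 4881 mod 8 = 1, so (4438/4881) = (+1)^1·(2219/4881); sign now +1
reciprocity: (2219/4881) = +1·(4881/2219) since 2219 mod 4 = 3, 4881 mod 4 = 1; sign now +1
(4881/2219) = (443/2219)   [reduce mod 2219]
reciprocity: (443/2219) = -1·(2219/443) since 443 mod 4 = 3, 2219 mod 4 = 3; sign now -1
(2219/443) = (4/443)   [reduce mod 443]
4 = 2^2·1; (2/443) = -1 since 443 mod 8 = 3, so (4/443) = (-1)^2·(1/443); sign now -1
(1/443) = 1; final value = sign = -1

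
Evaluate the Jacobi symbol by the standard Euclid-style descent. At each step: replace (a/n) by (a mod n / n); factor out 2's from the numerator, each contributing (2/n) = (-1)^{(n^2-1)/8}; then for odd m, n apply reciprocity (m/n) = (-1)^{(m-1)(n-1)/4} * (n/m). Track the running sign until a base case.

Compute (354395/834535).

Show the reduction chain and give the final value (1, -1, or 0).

0

reciprocity: (354395/834535) = -1·(834535/354395) since 354395 mod 4 = 3, 834535 mod 4 = 3; sign now -1
(834535/354395) = (125745/354395)   [reduce mod 354395]
reciprocity: (125745/354395) = +1·(354395/125745) since 125745 mod 4 = 1, 354395 mod 4 = 3; sign now -1
(354395/125745) = (102905/125745)   [reduce mod 125745]
reciprocity: (102905/125745) = +1·(125745/102905) since 102905 mod 4 = 1, 125745 mod 4 = 1; sign now -1
(125745/102905) = (22840/102905)   [reduce mod 102905]
22840 = 2^3·2855; (2/102905) = +1 since 102905 mod 8 = 1, so (22840/102905) = (+1)^3·(2855/102905); sign now -1
reciprocity: (2855/102905) = +1·(102905/2855) since 2855 mod 4 = 3, 102905 mod 4 = 1; sign now -1
(102905/2855) = (125/2855)   [reduce mod 2855]
reciprocity: (125/2855) = +1·(2855/125) since 125 mod 4 = 1, 2855 mod 4 = 3; sign now -1
(2855/125) = (105/125)   [reduce mod 125]
reciprocity: (105/125) = +1·(125/105) since 105 mod 4 = 1, 125 mod 4 = 1; sign now -1
(125/105) = (20/105)   [reduce mod 105]
20 = 2^2·5; (2/105) = +1 since 105 mod 8 = 1, so (20/105) = (+1)^2·(5/105); sign now -1
reciprocity: (5/105) = +1·(105/5) since 5 mod 4 = 1, 105 mod 4 = 1; sign now -1
(105/5) = (0/5)   [reduce mod 5]
(0/5) = 0   [gcd(a, n) > 1]; final value = 0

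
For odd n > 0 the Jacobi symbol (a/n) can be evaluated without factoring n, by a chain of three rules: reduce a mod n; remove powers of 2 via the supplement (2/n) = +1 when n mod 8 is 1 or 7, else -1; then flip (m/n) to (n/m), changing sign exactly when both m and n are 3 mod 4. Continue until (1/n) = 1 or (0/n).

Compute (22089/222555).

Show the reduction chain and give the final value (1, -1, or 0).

flip (22089/222555) -> (222555/22089): both odd, 22089 mod 4 = 1, 222555 mod 4 = 3, so the flip contributes +1; sign now +1
(222555/22089): 222555 mod 22089 = 1665, so (222555/22089) = (1665/22089)
flip (1665/22089) -> (22089/1665): both odd, 1665 mod 4 = 1, 22089 mod 4 = 1, so the flip contributes +1; sign now +1
(22089/1665): 22089 mod 1665 = 444, so (22089/1665) = (444/1665)
factor out 2^2: 444 = 2^2·111; with 1665 mod 8 = 1, (2/1665) = +1; sign now +1; continue with (111/1665)
flip (111/1665) -> (1665/111): both odd, 111 mod 4 = 3, 1665 mod 4 = 1, so the flip contributes +1; sign now +1
(1665/111): 1665 mod 111 = 0, so (1665/111) = (0/111)
reached (0/111); gcd(a, n) > 1, so (0/111) = 0 and the symbol is 0

0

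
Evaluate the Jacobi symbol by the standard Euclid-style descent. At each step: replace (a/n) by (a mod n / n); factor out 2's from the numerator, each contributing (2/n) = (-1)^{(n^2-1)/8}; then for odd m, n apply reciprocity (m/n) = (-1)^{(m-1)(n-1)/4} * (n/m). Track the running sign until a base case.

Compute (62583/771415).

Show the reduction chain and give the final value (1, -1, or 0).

reciprocity: (62583/771415) = -1·(771415/62583) since 62583 mod 4 = 3, 771415 mod 4 = 3; sign now -1
(771415/62583) = (20419/62583)   [reduce mod 62583]
reciprocity: (20419/62583) = -1·(62583/20419) since 20419 mod 4 = 3, 62583 mod 4 = 3; sign now +1
(62583/20419) = (1326/20419)   [reduce mod 20419]
1326 = 2^1·663; (2/20419) = -1 since 20419 mod 8 = 3, so (1326/20419) = (-1)^1·(663/20419); sign now -1
reciprocity: (663/20419) = -1·(20419/663) since 663 mod 4 = 3, 20419 mod 4 = 3; sign now +1
(20419/663) = (529/663)   [reduce mod 663]
reciprocity: (529/663) = +1·(663/529) since 529 mod 4 = 1, 663 mod 4 = 3; sign now +1
(663/529) = (134/529)   [reduce mod 529]
134 = 2^1·67; (2/529) = +1 since 529 mod 8 = 1, so (134/529) = (+1)^1·(67/529); sign now +1
reciprocity: (67/529) = +1·(529/67) since 67 mod 4 = 3, 529 mod 4 = 1; sign now +1
(529/67) = (60/67)   [reduce mod 67]
60 = 2^2·15; (2/67) = -1 since 67 mod 8 = 3, so (60/67) = (-1)^2·(15/67); sign now +1
reciprocity: (15/67) = -1·(67/15) since 15 mod 4 = 3, 67 mod 4 = 3; sign now -1
(67/15) = (7/15)   [reduce mod 15]
reciprocity: (7/15) = -1·(15/7) since 7 mod 4 = 3, 15 mod 4 = 3; sign now +1
(15/7) = (1/7)   [reduce mod 7]
(1/7) = 1; final value = sign = +1

1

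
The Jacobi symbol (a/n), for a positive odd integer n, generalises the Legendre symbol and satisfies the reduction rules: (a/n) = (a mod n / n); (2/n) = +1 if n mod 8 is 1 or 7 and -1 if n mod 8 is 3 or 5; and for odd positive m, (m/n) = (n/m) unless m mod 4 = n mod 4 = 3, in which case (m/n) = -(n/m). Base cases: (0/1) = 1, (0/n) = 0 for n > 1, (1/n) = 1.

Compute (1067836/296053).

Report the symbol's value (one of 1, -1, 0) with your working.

(1067836/296053) = (179677/296053)   [reduce mod 296053]
reciprocity: (179677/296053) = +1·(296053/179677) since 179677 mod 4 = 1, 296053 mod 4 = 1; sign now +1
(296053/179677) = (116376/179677)   [reduce mod 179677]
116376 = 2^3·14547; (2/179677) = -1 since 179677 mod 8 = 5, so (116376/179677) = (-1)^3·(14547/179677); sign now -1
reciprocity: (14547/179677) = +1·(179677/14547) since 14547 mod 4 = 3, 179677 mod 4 = 1; sign now -1
(179677/14547) = (5113/14547)   [reduce mod 14547]
reciprocity: (5113/14547) = +1·(14547/5113) since 5113 mod 4 = 1, 14547 mod 4 = 3; sign now -1
(14547/5113) = (4321/5113)   [reduce mod 5113]
reciprocity: (4321/5113) = +1·(5113/4321) since 4321 mod 4 = 1, 5113 mod 4 = 1; sign now -1
(5113/4321) = (792/4321)   [reduce mod 4321]
792 = 2^3·99; (2/4321) = +1 since 4321 mod 8 = 1, so (792/4321) = (+1)^3·(99/4321); sign now -1
reciprocity: (99/4321) = +1·(4321/99) since 99 mod 4 = 3, 4321 mod 4 = 1; sign now -1
(4321/99) = (64/99)   [reduce mod 99]
64 = 2^6·1; (2/99) = -1 since 99 mod 8 = 3, so (64/99) = (-1)^6·(1/99); sign now -1
(1/99) = 1; final value = sign = -1

-1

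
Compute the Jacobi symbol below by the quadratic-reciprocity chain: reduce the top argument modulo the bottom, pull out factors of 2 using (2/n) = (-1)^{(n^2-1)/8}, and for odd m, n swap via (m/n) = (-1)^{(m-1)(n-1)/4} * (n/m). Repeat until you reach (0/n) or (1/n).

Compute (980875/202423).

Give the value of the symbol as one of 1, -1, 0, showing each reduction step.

1

(980875/202423): 980875 mod 202423 = 171183, so (980875/202423) = (171183/202423)
flip (171183/202423) -> (202423/171183): both odd, 171183 mod 4 = 3, 202423 mod 4 = 3, so the flip contributes -1; sign now -1
(202423/171183): 202423 mod 171183 = 31240, so (202423/171183) = (31240/171183)
factor out 2^3: 31240 = 2^3·3905; with 171183 mod 8 = 7, (2/171183) = +1; sign now -1; continue with (3905/171183)
flip (3905/171183) -> (171183/3905): both odd, 3905 mod 4 = 1, 171183 mod 4 = 3, so the flip contributes +1; sign now -1
(171183/3905): 171183 mod 3905 = 3268, so (171183/3905) = (3268/3905)
factor out 2^2: 3268 = 2^2·817; with 3905 mod 8 = 1, (2/3905) = +1; sign now -1; continue with (817/3905)
flip (817/3905) -> (3905/817): both odd, 817 mod 4 = 1, 3905 mod 4 = 1, so the flip contributes +1; sign now -1
(3905/817): 3905 mod 817 = 637, so (3905/817) = (637/817)
flip (637/817) -> (817/637): both odd, 637 mod 4 = 1, 817 mod 4 = 1, so the flip contributes +1; sign now -1
(817/637): 817 mod 637 = 180, so (817/637) = (180/637)
factor out 2^2: 180 = 2^2·45; with 637 mod 8 = 5, (2/637) = -1; sign now -1; continue with (45/637)
flip (45/637) -> (637/45): both odd, 45 mod 4 = 1, 637 mod 4 = 1, so the flip contributes +1; sign now -1
(637/45): 637 mod 45 = 7, so (637/45) = (7/45)
flip (7/45) -> (45/7): both odd, 7 mod 4 = 3, 45 mod 4 = 1, so the flip contributes +1; sign now -1
(45/7): 45 mod 7 = 3, so (45/7) = (3/7)
flip (3/7) -> (7/3): both odd, 3 mod 4 = 3, 7 mod 4 = 3, so the flip contributes -1; sign now +1
(7/3): 7 mod 3 = 1, so (7/3) = (1/3)
reached (1/3) = 1, so the symbol is +1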